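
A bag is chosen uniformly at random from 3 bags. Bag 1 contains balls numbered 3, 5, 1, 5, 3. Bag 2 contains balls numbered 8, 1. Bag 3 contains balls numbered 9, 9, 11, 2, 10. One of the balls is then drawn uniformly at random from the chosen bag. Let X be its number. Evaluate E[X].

161/30

E[X | bag 1] = (3+5+1+5+3)/5 = 17/5.
E[X | bag 2] = (8+1)/2 = 9/2.
E[X | bag 3] = (9+9+11+2+10)/5 = 41/5.
E[X] = (1/3)·(17/5) + (1/3)·(9/2) + (1/3)·(41/5) = 161/30.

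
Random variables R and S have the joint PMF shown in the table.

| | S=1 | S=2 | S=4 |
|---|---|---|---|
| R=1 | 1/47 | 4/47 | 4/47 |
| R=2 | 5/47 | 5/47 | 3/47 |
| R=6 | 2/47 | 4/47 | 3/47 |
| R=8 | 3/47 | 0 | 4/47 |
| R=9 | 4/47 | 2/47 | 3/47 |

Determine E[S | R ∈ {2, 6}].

P(R ∈ {2, 6}) = 22/47.
Summing S·P(R=x,S=y) over the conditioning event gives 49/47.
E[S | R ∈ {2, 6}] = (49/47) / (22/47) = 49/22.

49/22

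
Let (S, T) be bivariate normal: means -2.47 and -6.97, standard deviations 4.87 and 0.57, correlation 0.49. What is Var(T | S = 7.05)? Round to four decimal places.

For a bivariate normal, Var(T | S=x) = σ_T²(1 − ρ²).
Var(T | S=7.05) = (0.57)²·(1 − (0.49)²) = 0.3249·0.7599 = 0.2469.

0.2469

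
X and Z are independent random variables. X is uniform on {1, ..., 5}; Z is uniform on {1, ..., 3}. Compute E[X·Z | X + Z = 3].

P(X + Z = 3) = 2/15.
Summing XZ·P(x,y) over outcomes with X + Z = 3 gives 4/15.
E[X·Z | X + Z = 3] = (4/15) / (2/15) = 2.

2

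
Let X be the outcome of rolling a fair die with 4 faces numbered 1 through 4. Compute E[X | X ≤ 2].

3/2

Given X ≤ 2, X is equally likely to be any of {1, 2}.
E[X | X ≤ 2] = (1 + 2) / 2 = 3/2.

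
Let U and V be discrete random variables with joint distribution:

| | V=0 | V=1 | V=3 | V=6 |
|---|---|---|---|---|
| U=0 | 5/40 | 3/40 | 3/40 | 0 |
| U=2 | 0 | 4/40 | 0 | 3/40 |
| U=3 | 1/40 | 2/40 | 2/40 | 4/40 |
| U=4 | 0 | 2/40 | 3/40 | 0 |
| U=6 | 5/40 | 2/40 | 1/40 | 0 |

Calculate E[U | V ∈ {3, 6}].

21/8

P(V ∈ {3, 6}) = 2/5.
Σ U·P over the event = 0·(3/40) + 2·(3/40) + 3·(2/40) + 3·(4/40) + 4·(3/40) + 6·(1/40) = 21/20.
E[U | V ∈ {3, 6}] = (21/20) / (2/5) = 21/8.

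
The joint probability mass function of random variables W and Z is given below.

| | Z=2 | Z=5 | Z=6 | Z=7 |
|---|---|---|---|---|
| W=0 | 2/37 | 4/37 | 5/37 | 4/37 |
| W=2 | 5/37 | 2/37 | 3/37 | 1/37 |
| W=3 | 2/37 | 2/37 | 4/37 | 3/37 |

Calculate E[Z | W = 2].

45/11

P(W = 2) = 11/37.
Σ Z·P over the event = 2·(5/37) + 5·(2/37) + 6·(3/37) + 7·(1/37) = 45/37.
E[Z | W = 2] = (45/37) / (11/37) = 45/11.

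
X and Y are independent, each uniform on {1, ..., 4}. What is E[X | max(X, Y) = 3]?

Outcomes with max(X, Y) = 3: (1,3), (2,3), (3,1), (3,2), (3,3), each with probability 1/16.
E[X | max(X, Y) = 3] = (1 + 2 + 3 + 3 + 3) / 5 = 12/5.

12/5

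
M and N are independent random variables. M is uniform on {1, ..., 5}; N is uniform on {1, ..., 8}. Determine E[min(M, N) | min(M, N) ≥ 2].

22/7

P(min(M, N) ≥ 2) = 7/10.
Summing min(M,N)·P(x,y) over outcomes with min(M, N) ≥ 2 gives 11/5.
E[min(M, N) | min(M, N) ≥ 2] = (11/5) / (7/10) = 22/7.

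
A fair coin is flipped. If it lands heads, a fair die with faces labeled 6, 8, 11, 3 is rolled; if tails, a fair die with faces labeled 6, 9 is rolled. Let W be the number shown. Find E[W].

29/4

E[W | heads] = (6+8+11+3)/4 = 7.
E[W | tails] = (6+9)/2 = 15/2.
By the law of total expectation,
E[W] = (1/2)·(7) + (1/2)·(15/2) = 29/4.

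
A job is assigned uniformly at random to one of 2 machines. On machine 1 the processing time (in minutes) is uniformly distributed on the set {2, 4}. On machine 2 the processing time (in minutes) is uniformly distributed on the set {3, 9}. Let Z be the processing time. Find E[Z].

9/2

E[Z | machine 1] = (2+4)/2 = 3.
E[Z | machine 2] = (3+9)/2 = 6.
E[Z] = (1/2)·(3) + (1/2)·(6) = 9/2.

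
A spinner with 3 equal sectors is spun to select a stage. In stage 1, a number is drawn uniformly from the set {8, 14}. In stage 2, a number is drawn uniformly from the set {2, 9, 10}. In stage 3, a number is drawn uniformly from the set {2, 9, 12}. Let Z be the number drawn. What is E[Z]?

77/9

E[Z | stage 1] = (8+14)/2 = 11.
E[Z | stage 2] = (2+9+10)/3 = 7.
E[Z | stage 3] = (2+9+12)/3 = 23/3.
By the law of total expectation,
E[Z] = (1/3)·(11) + (1/3)·(7) + (1/3)·(23/3) = 77/9.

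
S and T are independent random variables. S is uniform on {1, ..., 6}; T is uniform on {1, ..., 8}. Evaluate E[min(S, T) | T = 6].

7/2

Outcomes with T = 6: (1,6), (2,6), (3,6), (4,6), (5,6), (6,6), each with probability 1/48.
E[min(S, T) | T = 6] = (1 + 2 + 3 + 4 + 5 + 6) / 6 = 7/2.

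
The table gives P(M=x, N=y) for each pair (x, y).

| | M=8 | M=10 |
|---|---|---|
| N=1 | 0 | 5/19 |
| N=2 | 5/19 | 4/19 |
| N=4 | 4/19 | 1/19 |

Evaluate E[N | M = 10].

17/10

P(M = 10) = 10/19.
Σ N·P over the event = 1·(5/19) + 2·(4/19) + 4·(1/19) = 17/19.
E[N | M = 10] = (17/19) / (10/19) = 17/10.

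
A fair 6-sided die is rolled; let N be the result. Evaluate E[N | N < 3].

3/2

Given N < 3, N is equally likely to be any of {1, 2}.
E[N | N < 3] = (1 + 2) / 2 = 3/2.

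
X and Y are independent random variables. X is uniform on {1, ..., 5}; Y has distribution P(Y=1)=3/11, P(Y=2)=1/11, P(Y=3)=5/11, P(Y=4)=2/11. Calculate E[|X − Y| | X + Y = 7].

P(X + Y = 7) = 8/55.
Summing |X−Y|·P(x,y) over outcomes with X + Y = 7 gives 2/11.
E[|X − Y| | X + Y = 7] = (2/11) / (8/55) = 5/4.

5/4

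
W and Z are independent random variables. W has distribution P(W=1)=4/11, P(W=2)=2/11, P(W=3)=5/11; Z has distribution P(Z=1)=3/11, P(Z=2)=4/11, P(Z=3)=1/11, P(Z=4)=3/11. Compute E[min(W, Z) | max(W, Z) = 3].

P(max(W, Z) = 3) = 46/121.
Summing min(W,Z)·P(x,y) over outcomes with max(W, Z) = 3 gives 78/121.
E[min(W, Z) | max(W, Z) = 3] = (78/121) / (46/121) = 39/23.

39/23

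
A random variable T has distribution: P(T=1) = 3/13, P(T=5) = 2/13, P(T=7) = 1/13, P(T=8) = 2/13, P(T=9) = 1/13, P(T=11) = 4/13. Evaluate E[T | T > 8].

53/5

P(T > 8) = 5/13.
Σ over the event: 9·1/13 + 11·4/13 = 53/13.
E[T | T > 8] = (53/13) / (5/13) = 53/5.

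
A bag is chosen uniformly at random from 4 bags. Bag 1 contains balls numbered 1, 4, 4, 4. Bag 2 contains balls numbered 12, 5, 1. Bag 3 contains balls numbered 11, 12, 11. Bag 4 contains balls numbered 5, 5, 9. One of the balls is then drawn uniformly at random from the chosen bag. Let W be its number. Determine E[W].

323/48

E[W | bag 1] = (1+4+4+4)/4 = 13/4.
E[W | bag 2] = (12+5+1)/3 = 6.
E[W | bag 3] = (11+12+11)/3 = 34/3.
E[W | bag 4] = (5+5+9)/3 = 19/3.
E[W] = (1/4)·(13/4) + (1/4)·(6) + (1/4)·(34/3) + (1/4)·(19/3) = 323/48.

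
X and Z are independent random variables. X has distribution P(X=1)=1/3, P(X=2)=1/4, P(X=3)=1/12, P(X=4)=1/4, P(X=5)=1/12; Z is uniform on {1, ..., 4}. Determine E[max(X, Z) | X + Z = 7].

21/5

P(X + Z = 7) = 5/48.
Summing max(X,Z)·P(x,y) over outcomes with X + Z = 7 gives 7/16.
E[max(X, Z) | X + Z = 7] = (7/16) / (5/48) = 21/5.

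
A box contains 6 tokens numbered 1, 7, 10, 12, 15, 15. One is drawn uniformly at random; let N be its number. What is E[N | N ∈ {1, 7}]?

4

P(N ∈ {1, 7}) = 1/3.
Σ over the event: 1·1/6 + 7·1/6 = 4/3.
E[N | N ∈ {1, 7}] = (4/3) / (1/3) = 4.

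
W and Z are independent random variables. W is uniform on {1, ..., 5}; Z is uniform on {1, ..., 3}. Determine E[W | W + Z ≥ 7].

14/3

P(W + Z ≥ 7) = 1/5.
Summing W·P(x,y) over outcomes with W + Z ≥ 7 gives 14/15.
E[W | W + Z ≥ 7] = (14/15) / (1/5) = 14/3.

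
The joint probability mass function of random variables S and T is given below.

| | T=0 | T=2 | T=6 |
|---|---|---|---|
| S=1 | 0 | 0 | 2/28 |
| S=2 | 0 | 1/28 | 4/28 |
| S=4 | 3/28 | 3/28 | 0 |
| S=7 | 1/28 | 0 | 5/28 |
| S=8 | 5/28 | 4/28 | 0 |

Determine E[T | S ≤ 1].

6

P(S ≤ 1) = 1/14.
Summing T·P(S=x,T=y) over the conditioning event gives 3/7.
E[T | S ≤ 1] = (3/7) / (1/14) = 6.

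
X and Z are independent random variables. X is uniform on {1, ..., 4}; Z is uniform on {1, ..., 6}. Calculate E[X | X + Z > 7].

10/3

P(X + Z > 7) = 1/4.
Summing X·P(x,y) over outcomes with X + Z > 7 gives 5/6.
E[X | X + Z > 7] = (5/6) / (1/4) = 10/3.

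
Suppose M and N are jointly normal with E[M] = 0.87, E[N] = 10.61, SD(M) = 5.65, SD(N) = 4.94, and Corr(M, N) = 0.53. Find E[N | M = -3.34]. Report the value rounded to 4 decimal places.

8.6591

The regression of N on M has slope ρ·σ_N/σ_M and passes through (μ_M, μ_N).
E[N | M=-3.34] = 10.61 + (0.53)·(4.94/5.65)·(-3.34 − (0.87)) = 10.61 + (0.4634)·(-4.21) = 8.6591.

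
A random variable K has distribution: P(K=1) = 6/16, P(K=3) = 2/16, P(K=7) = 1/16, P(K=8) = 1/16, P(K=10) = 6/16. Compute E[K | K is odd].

19/9

P(K is odd) = 9/16.
Σ over the event: 1·3/8 + 3·1/8 + 7·1/16 = 19/16.
E[K | K is odd] = (19/16) / (9/16) = 19/9.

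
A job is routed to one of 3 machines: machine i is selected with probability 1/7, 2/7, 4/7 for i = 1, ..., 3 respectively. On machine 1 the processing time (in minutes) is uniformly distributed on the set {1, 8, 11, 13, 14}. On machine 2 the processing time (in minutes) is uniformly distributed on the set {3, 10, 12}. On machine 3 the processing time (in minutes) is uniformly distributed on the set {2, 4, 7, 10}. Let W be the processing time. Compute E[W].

736/105

E[W | machine 1] = (1+8+11+13+14)/5 = 47/5.
E[W | machine 2] = (3+10+12)/3 = 25/3.
E[W | machine 3] = (2+4+7+10)/4 = 23/4.
By the law of total expectation,
E[W] = (1/7)·(47/5) + (2/7)·(25/3) + (4/7)·(23/4) = 736/105.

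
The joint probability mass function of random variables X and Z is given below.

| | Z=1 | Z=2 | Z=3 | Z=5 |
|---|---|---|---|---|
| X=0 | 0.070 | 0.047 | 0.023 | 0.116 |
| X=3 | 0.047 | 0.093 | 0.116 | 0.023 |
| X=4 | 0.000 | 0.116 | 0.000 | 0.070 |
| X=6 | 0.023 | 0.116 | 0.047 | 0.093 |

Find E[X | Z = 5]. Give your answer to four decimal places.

P(Z = 5) = 0.302.
Summing X·P(X=x,Z=y) over the conditioning event gives 0.907.
E[X | Z = 5] = (0.907) / (0.302) = 3.0033.

3.0033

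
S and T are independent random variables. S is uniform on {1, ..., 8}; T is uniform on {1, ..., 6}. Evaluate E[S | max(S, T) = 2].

5/3

Outcomes with max(S, T) = 2: (1,2), (2,1), (2,2), each with probability 1/48.
E[S | max(S, T) = 2] = (1 + 2 + 2) / 3 = 5/3.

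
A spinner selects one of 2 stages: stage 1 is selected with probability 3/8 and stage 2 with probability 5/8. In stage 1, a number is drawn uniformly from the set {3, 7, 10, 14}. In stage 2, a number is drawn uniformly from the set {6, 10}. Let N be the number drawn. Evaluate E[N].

E[N | stage 1] = (3+7+10+14)/4 = 17/2.
E[N | stage 2] = (6+10)/2 = 8.
E[N] = (3/8)·(17/2) + (5/8)·(8) = 131/16.

131/16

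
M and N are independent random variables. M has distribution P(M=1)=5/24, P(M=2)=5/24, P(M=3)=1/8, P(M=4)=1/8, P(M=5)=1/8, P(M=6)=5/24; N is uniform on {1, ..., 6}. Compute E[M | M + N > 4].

221/58

P(M + N > 4) = 29/36.
Summing M·P(x,y) over outcomes with M + N > 4 gives 221/72.
E[M | M + N > 4] = (221/72) / (29/36) = 221/58.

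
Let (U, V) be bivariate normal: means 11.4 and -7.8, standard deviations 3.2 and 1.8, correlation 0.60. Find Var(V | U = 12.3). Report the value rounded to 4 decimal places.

2.0736

For a bivariate normal, Var(V | U=x) = σ_V²(1 − ρ²).
Var(V | U=12.3) = (1.8)²·(1 − (0.60)²) = 3.24·0.64 = 2.0736.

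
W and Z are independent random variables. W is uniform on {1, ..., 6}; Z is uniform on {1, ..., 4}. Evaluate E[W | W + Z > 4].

P(W + Z > 4) = 3/4.
Summing W·P(x,y) over outcomes with W + Z > 4 gives 37/12.
E[W | W + Z > 4] = (37/12) / (3/4) = 37/9.

37/9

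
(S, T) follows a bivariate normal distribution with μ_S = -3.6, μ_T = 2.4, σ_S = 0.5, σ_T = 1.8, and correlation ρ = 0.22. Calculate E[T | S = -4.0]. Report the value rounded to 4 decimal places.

The regression of T on S has slope ρ·σ_T/σ_S and passes through (μ_S, μ_T).
E[T | S=-4.0] = 2.4 + (0.22)·(1.8/0.5)·(-4.0 − (-3.6)) = 2.4 + (0.792)·(-0.4) = 2.0832.

2.0832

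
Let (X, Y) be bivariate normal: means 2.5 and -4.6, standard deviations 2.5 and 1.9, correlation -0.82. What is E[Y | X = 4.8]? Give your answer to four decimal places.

The regression of Y on X has slope ρ·σ_Y/σ_X and passes through (μ_X, μ_Y).
E[Y | X=4.8] = -4.6 + (-0.82)·(1.9/2.5)·(4.8 − (2.5)) = -4.6 + (-0.6232)·(2.3) = -6.0334.

-6.0334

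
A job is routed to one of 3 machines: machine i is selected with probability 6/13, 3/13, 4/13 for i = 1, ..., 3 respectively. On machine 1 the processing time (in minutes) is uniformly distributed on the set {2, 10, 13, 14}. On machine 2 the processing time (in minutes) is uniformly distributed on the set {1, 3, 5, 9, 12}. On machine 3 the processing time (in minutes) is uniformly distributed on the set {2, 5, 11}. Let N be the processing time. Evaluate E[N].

E[N | machine 1] = (2+10+13+14)/4 = 39/4.
E[N | machine 2] = (1+3+5+9+12)/5 = 6.
E[N | machine 3] = (2+5+11)/3 = 6.
E[N] = (6/13)·(39/4) + (3/13)·(6) + (4/13)·(6) = 201/26.

201/26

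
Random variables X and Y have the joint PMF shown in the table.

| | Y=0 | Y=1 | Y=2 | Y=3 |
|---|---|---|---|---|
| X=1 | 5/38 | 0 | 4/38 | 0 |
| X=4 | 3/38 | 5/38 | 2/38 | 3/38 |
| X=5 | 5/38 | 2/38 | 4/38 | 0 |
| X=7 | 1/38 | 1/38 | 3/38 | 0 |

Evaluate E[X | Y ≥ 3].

4

P(Y ≥ 3) = 3/38.
Σ X·P over the event = 4·(3/38) = 6/19.
E[X | Y ≥ 3] = (6/19) / (3/38) = 4.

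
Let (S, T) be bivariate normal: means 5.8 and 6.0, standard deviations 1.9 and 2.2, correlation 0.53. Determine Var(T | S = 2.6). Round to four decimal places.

3.4804

Var(T | S=x) = (1 − ρ²)·σ_T².
Var(T | S=2.6) = (2.2)²·(1 − (0.53)²) = 4.84·0.7191 = 3.4804.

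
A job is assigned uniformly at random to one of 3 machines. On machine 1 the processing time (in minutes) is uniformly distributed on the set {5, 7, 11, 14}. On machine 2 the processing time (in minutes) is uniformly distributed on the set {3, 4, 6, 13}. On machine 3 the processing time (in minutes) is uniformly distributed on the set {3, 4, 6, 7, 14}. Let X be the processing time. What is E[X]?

451/60

E[X | machine 1] = (5+7+11+14)/4 = 37/4.
E[X | machine 2] = (3+4+6+13)/4 = 13/2.
E[X | machine 3] = (3+4+6+7+14)/5 = 34/5.
By the law of total expectation,
E[X] = (1/3)·(37/4) + (1/3)·(13/2) + (1/3)·(34/5) = 451/60.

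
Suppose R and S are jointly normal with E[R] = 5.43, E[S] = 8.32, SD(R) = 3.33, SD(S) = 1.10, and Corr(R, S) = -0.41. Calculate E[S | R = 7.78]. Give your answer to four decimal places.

The regression of S on R has slope ρ·σ_S/σ_R and passes through (μ_R, μ_S).
E[S | R=7.78] = 8.32 + (-0.41)·(1.10/3.33)·(7.78 − (5.43)) = 8.32 + (-0.13544)·(2.35) = 8.0017.

8.0017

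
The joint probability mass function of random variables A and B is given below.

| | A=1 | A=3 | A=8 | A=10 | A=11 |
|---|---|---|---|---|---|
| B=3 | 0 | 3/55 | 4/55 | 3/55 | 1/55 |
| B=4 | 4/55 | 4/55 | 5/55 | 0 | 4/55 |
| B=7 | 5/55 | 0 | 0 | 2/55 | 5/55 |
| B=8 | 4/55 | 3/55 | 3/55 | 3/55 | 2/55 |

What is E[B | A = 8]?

P(A = 8) = 12/55.
Σ B·P over the event = 3·(4/55) + 4·(5/55) + 8·(3/55) = 56/55.
E[B | A = 8] = (56/55) / (12/55) = 14/3.

14/3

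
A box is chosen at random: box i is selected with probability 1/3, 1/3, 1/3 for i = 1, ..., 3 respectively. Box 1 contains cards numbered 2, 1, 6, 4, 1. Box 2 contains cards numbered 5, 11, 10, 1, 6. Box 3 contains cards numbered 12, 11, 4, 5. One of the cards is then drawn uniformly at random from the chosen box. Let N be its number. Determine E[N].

29/5

E[N | box 1] = (2+1+6+4+1)/5 = 14/5.
E[N | box 2] = (5+11+10+1+6)/5 = 33/5.
E[N | box 3] = (12+11+4+5)/4 = 8.
E[N] = (1/3)·(14/5) + (1/3)·(33/5) + (1/3)·(8) = 29/5.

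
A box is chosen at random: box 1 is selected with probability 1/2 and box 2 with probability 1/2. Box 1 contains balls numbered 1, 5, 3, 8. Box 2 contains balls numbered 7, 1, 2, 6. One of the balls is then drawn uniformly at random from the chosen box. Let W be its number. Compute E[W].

E[W | box 1] = (1+5+3+8)/4 = 17/4.
E[W | box 2] = (7+1+2+6)/4 = 4.
E[W] = (1/2)·(17/4) + (1/2)·(4) = 33/8.

33/8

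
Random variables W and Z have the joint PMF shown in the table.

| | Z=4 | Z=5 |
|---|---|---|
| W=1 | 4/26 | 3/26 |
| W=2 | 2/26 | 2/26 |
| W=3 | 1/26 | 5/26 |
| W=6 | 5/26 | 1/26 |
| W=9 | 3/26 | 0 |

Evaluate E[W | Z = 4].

68/15

P(Z = 4) = 15/26.
Σ W·P over the event = 1·(4/26) + 2·(2/26) + 3·(1/26) + 6·(5/26) + 9·(3/26) = 34/13.
E[W | Z = 4] = (34/13) / (15/26) = 68/15.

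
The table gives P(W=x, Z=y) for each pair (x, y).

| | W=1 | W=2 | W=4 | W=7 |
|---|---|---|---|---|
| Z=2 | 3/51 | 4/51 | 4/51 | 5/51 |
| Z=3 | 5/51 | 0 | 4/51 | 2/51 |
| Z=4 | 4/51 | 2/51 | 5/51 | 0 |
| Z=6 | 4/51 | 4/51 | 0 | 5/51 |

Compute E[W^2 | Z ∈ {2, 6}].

P(Z ∈ {2, 6}) = 29/51.
Summing W^2·P(W=x,Z=y) over the conditioning event gives 593/51.
E[W^2 | Z ∈ {2, 6}] = (593/51) / (29/51) = 593/29.

593/29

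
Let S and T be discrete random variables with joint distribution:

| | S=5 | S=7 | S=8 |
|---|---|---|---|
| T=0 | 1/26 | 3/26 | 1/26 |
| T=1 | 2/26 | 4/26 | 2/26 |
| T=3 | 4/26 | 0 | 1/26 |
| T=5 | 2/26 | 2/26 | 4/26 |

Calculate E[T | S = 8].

P(S = 8) = 4/13.
Summing T·P(S=x,T=y) over the conditioning event gives 25/26.
E[T | S = 8] = (25/26) / (4/13) = 25/8.

25/8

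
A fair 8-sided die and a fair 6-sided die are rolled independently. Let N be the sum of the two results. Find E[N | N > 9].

34/3

P(N > 9) = 5/16.
Σ over the event: 10·5/48 + 11·1/12 + 12·1/16 + 13·1/24 + 14·1/48 = 85/24.
E[N | N > 9] = (85/24) / (5/16) = 34/3.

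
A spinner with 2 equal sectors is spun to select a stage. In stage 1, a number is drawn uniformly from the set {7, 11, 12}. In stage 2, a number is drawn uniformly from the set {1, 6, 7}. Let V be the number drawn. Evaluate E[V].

E[V | stage 1] = (7+11+12)/3 = 10.
E[V | stage 2] = (1+6+7)/3 = 14/3.
E[V] = (1/2)·(10) + (1/2)·(14/3) = 22/3.

22/3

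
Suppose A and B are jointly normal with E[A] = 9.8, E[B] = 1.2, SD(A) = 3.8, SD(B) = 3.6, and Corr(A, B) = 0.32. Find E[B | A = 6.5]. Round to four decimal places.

0.1996

For a bivariate normal, E[B | A=x] = μ_B + ρ·(σ_B/σ_A)·(x − μ_A).
E[B | A=6.5] = 1.2 + (0.32)·(3.6/3.8)·(6.5 − (9.8)) = 1.2 + (0.30316)·(-3.3) = 0.1996.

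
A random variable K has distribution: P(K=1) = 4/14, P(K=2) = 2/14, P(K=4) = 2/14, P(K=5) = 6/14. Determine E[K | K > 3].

19/4

P(K > 3) = 4/7.
Σ over the event: 4·1/7 + 5·3/7 = 19/7.
E[K | K > 3] = (19/7) / (4/7) = 19/4.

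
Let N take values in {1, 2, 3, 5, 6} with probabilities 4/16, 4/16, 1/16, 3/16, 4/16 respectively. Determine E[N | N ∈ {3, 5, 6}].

P(N ∈ {3, 5, 6}) = 1/2.
Σ over the event: 3·1/16 + 5·3/16 + 6·1/4 = 21/8.
E[N | N ∈ {3, 5, 6}] = (21/8) / (1/2) = 21/4.

21/4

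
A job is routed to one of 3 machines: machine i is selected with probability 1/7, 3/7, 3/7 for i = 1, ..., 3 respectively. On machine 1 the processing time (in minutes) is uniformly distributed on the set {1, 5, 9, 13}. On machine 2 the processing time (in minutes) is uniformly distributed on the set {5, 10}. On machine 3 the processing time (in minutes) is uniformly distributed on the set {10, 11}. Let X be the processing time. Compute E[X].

61/7

E[X | machine 1] = (1+5+9+13)/4 = 7.
E[X | machine 2] = (5+10)/2 = 15/2.
E[X | machine 3] = (10+11)/2 = 21/2.
E[X] = (1/7)·(7) + (3/7)·(15/2) + (3/7)·(21/2) = 61/7.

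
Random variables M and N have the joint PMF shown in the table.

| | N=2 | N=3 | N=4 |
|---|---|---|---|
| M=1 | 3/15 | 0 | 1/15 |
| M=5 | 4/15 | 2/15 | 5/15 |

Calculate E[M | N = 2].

23/7

P(N = 2) = 7/15.
Summing M·P(M=x,N=y) over the conditioning event gives 23/15.
E[M | N = 2] = (23/15) / (7/15) = 23/7.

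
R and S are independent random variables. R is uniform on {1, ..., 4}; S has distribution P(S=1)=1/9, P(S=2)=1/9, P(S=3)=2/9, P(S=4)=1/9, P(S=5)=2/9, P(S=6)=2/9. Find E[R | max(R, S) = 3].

9/4

P(max(R, S) = 3) = 2/9.
Summing R·P(x,y) over outcomes with max(R, S) = 3 gives 1/2.
E[R | max(R, S) = 3] = (1/2) / (2/9) = 9/4.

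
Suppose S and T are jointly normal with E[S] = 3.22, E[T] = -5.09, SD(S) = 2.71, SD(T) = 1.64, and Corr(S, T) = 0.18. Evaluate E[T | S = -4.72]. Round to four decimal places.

E[T | S=x] = μ_T + ρ(σ_T/σ_S)(x − μ_S) for jointly normal variables.
E[T | S=-4.72] = -5.09 + (0.18)·(1.64/2.71)·(-4.72 − (3.22)) = -5.09 + (0.10893)·(-7.94) = -5.9549.

-5.9549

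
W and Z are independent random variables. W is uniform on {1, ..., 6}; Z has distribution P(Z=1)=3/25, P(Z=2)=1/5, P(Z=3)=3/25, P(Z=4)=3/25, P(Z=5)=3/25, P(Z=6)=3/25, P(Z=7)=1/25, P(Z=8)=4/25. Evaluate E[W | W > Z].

P(W > Z) = 53/150.
Summing W·P(x,y) over outcomes with W > Z gives 41/25.
E[W | W > Z] = (41/25) / (53/150) = 246/53.

246/53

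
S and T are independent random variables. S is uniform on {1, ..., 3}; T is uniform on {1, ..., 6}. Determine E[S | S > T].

8/3

Outcomes with S > T: (2,1), (3,1), (3,2), each with probability 1/18.
E[S | S > T] = (2 + 3 + 3) / 3 = 8/3.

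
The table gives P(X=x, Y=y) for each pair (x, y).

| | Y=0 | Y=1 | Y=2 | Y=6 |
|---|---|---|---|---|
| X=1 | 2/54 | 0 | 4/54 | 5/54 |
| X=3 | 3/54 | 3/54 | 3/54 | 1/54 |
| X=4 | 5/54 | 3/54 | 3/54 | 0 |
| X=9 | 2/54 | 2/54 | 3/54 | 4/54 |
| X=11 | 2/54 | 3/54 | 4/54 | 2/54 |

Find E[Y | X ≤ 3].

53/21

P(X ≤ 3) = 7/18.
Σ Y·P over the event = 0·(2/54) + 2·(4/54) + 6·(5/54) + 0·(3/54) + 1·(3/54) + 2·(3/54) + 6·(1/54) = 53/54.
E[Y | X ≤ 3] = (53/54) / (7/18) = 53/21.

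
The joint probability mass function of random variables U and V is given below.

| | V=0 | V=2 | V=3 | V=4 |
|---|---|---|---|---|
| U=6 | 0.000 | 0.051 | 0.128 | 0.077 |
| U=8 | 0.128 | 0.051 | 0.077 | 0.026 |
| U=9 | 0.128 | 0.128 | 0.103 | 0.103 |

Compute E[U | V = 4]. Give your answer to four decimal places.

7.7524

P(V = 4) = 0.206.
Σ U·P over the event = 6·(0.077) + 8·(0.026) + 9·(0.103) = 1.597.
E[U | V = 4] = (1.597) / (0.206) = 7.7524.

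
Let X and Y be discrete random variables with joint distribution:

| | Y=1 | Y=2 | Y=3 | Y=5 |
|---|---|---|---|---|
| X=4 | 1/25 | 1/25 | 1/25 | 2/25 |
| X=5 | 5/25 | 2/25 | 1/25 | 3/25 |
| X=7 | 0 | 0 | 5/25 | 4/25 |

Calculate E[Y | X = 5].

27/11

P(X = 5) = 11/25.
Σ Y·P over the event = 1·(5/25) + 2·(2/25) + 3·(1/25) + 5·(3/25) = 27/25.
E[Y | X = 5] = (27/25) / (11/25) = 27/11.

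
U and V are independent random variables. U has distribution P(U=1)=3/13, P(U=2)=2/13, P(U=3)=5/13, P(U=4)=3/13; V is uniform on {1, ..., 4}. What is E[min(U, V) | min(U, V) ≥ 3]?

51/16

P(min(U, V) ≥ 3) = 4/13.
Summing min(U,V)·P(x,y) over outcomes with min(U, V) ≥ 3 gives 51/52.
E[min(U, V) | min(U, V) ≥ 3] = (51/52) / (4/13) = 51/16.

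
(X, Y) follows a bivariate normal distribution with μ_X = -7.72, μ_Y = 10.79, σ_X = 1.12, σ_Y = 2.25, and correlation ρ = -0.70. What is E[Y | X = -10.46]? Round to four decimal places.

For a bivariate normal, E[Y | X=x] = μ_Y + ρ·(σ_Y/σ_X)·(x − μ_X).
E[Y | X=-10.46] = 10.79 + (-0.70)·(2.25/1.12)·(-10.46 − (-7.72)) = 10.79 + (-1.40625)·(-2.74) = 14.6431.

14.6431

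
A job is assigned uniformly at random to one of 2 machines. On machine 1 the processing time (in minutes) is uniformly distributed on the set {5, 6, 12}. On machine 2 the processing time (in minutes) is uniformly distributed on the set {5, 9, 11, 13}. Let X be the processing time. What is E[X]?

103/12

E[X | machine 1] = (5+6+12)/3 = 23/3.
E[X | machine 2] = (5+9+11+13)/4 = 19/2.
E[X] = (1/2)·(23/3) + (1/2)·(19/2) = 103/12.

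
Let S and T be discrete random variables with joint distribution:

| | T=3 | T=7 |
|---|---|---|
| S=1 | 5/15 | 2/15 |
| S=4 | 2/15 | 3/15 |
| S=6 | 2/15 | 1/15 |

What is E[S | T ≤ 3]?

P(T ≤ 3) = 3/5.
Σ S·P over the event = 1·(5/15) + 4·(2/15) + 6·(2/15) = 5/3.
E[S | T ≤ 3] = (5/3) / (3/5) = 25/9.

25/9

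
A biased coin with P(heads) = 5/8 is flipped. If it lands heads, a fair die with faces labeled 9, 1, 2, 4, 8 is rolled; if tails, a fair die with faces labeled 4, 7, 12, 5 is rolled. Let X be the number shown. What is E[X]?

E[X | heads] = (9+1+2+4+8)/5 = 24/5.
E[X | tails] = (4+7+12+5)/4 = 7.
By the law of total expectation,
E[X] = (5/8)·(24/5) + (3/8)·(7) = 45/8.

45/8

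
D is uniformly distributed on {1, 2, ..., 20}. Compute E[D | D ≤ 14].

15/2

P(D ≤ 14) = 7/10.
E[D | D ≤ 14] = (21/4) / (7/10) = 15/2.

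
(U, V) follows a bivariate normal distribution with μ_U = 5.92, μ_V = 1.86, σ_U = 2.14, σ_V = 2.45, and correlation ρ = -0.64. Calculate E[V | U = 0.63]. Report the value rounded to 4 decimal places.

5.7360

The regression of V on U has slope ρ·σ_V/σ_U and passes through (μ_U, μ_V).
E[V | U=0.63] = 1.86 + (-0.64)·(2.45/2.14)·(0.63 − (5.92)) = 1.86 + (-0.73271)·(-5.29) = 5.7360.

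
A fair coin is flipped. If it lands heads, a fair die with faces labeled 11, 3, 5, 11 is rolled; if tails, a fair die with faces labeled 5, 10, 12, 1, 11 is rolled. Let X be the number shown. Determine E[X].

153/20

E[X | heads] = (11+3+5+11)/4 = 15/2.
E[X | tails] = (5+10+12+1+11)/5 = 39/5.
E[X] = (1/2)·(15/2) + (1/2)·(39/5) = 153/20.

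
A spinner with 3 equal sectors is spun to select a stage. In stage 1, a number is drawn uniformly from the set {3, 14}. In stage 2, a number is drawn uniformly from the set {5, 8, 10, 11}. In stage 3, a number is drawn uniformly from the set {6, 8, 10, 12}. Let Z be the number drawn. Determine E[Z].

E[Z | stage 1] = (3+14)/2 = 17/2.
E[Z | stage 2] = (5+8+10+11)/4 = 17/2.
E[Z | stage 3] = (6+8+10+12)/4 = 9.
E[Z] = (1/3)·(17/2) + (1/3)·(17/2) + (1/3)·(9) = 26/3.

26/3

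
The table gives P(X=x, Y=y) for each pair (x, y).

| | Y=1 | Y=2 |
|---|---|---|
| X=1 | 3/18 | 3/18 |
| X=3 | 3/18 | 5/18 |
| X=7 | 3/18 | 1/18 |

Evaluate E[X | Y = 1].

P(Y = 1) = 1/2.
Summing X·P(X=x,Y=y) over the conditioning event gives 11/6.
E[X | Y = 1] = (11/6) / (1/2) = 11/3.

11/3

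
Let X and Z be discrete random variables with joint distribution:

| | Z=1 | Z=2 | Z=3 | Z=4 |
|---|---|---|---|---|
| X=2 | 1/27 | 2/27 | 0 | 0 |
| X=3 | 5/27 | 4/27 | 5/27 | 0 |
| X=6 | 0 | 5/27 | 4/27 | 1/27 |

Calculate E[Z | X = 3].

P(X = 3) = 14/27.
Σ Z·P over the event = 1·(5/27) + 2·(4/27) + 3·(5/27) = 28/27.
E[Z | X = 3] = (28/27) / (14/27) = 2.

2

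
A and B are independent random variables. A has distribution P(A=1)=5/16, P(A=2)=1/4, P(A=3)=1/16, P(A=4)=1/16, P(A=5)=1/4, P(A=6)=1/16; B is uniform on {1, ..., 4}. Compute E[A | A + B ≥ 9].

P(A + B ≥ 9) = 3/32.
Summing A·P(x,y) over outcomes with A + B ≥ 9 gives 1/2.
E[A | A + B ≥ 9] = (1/2) / (3/32) = 16/3.

16/3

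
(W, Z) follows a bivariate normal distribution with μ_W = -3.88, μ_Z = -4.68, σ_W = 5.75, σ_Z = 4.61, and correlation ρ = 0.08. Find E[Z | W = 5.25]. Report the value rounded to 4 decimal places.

-4.0944

E[Z | W=x] = μ_Z + ρ(σ_Z/σ_W)(x − μ_W) for jointly normal variables.
E[Z | W=5.25] = -4.68 + (0.08)·(4.61/5.75)·(5.25 − (-3.88)) = -4.68 + (0.064139)·(9.13) = -4.0944.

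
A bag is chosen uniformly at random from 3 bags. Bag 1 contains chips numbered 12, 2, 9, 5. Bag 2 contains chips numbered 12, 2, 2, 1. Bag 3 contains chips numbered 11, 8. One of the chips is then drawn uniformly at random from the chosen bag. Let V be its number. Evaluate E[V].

83/12

E[V | bag 1] = (12+2+9+5)/4 = 7.
E[V | bag 2] = (12+2+2+1)/4 = 17/4.
E[V | bag 3] = (11+8)/2 = 19/2.
By the law of total expectation,
E[V] = (1/3)·(7) + (1/3)·(17/4) + (1/3)·(19/2) = 83/12.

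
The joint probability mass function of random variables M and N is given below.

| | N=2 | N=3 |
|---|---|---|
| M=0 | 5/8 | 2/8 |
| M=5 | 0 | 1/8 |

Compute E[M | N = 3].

5/3

P(N = 3) = 3/8.
Σ M·P over the event = 0·(2/8) + 5·(1/8) = 5/8.
E[M | N = 3] = (5/8) / (3/8) = 5/3.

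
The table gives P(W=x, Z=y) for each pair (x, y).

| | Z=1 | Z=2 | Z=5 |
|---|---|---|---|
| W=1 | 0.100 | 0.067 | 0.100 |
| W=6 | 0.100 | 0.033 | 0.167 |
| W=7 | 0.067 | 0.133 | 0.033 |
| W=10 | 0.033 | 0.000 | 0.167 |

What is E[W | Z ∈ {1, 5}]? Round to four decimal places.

P(Z ∈ {1, 5}) = 0.767.
Σ W·P over the event = 1·(0.100) + 1·(0.100) + 6·(0.100) + 6·(0.167) + 7·(0.067) + 7·(0.033) + 10·(0.033) + 10·(0.167) = 4.502.
E[W | Z ∈ {1, 5}] = (4.502) / (0.767) = 5.8696.

5.8696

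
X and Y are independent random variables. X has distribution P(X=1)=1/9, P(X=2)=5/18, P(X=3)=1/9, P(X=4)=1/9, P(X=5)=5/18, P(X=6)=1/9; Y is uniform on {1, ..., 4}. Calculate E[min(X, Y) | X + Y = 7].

24/11

P(X + Y = 7) = 11/72.
Summing min(X,Y)·P(x,y) over outcomes with X + Y = 7 gives 1/3.
E[min(X, Y) | X + Y = 7] = (1/3) / (11/72) = 24/11.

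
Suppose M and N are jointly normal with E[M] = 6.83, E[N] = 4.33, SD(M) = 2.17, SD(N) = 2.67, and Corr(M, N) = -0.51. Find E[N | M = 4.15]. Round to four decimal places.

6.0117

For a bivariate normal, E[N | M=x] = μ_N + ρ·(σ_N/σ_M)·(x − μ_M).
E[N | M=4.15] = 4.33 + (-0.51)·(2.67/2.17)·(4.15 − (6.83)) = 4.33 + (-0.62751)·(-2.68) = 6.0117.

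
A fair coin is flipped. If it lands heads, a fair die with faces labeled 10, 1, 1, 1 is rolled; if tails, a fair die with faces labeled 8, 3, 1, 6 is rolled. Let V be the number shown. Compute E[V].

E[V | heads] = (10+1+1+1)/4 = 13/4.
E[V | tails] = (8+3+1+6)/4 = 9/2.
E[V] = (1/2)·(13/4) + (1/2)·(9/2) = 31/8.

31/8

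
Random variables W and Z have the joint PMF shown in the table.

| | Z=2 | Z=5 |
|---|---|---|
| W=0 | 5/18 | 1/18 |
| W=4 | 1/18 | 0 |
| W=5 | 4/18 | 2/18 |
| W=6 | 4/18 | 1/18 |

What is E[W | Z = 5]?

4

P(Z = 5) = 2/9.
Summing W·P(W=x,Z=y) over the conditioning event gives 8/9.
E[W | Z = 5] = (8/9) / (2/9) = 4.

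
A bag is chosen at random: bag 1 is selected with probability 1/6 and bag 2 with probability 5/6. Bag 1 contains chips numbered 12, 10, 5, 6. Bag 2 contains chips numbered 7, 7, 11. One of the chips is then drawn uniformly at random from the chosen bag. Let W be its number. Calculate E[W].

599/72

E[W | bag 1] = (12+10+5+6)/4 = 33/4.
E[W | bag 2] = (7+7+11)/3 = 25/3.
E[W] = (1/6)·(33/4) + (5/6)·(25/3) = 599/72.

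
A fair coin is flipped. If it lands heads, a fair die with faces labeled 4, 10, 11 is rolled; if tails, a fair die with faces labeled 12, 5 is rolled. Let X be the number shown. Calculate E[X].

E[X | heads] = (4+10+11)/3 = 25/3.
E[X | tails] = (12+5)/2 = 17/2.
By the law of total expectation,
E[X] = (1/2)·(25/3) + (1/2)·(17/2) = 101/12.

101/12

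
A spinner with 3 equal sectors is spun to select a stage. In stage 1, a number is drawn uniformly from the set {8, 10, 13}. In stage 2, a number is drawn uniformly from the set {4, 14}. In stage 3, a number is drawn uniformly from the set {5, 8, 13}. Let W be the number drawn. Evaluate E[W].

28/3

E[W | stage 1] = (8+10+13)/3 = 31/3.
E[W | stage 2] = (4+14)/2 = 9.
E[W | stage 3] = (5+8+13)/3 = 26/3.
By the law of total expectation,
E[W] = (1/3)·(31/3) + (1/3)·(9) + (1/3)·(26/3) = 28/3.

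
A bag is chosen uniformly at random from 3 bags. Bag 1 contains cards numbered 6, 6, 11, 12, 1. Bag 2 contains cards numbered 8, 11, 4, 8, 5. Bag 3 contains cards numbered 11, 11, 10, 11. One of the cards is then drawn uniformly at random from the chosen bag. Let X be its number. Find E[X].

E[X | bag 1] = (6+6+11+12+1)/5 = 36/5.
E[X | bag 2] = (8+11+4+8+5)/5 = 36/5.
E[X | bag 3] = (11+11+10+11)/4 = 43/4.
By the law of total expectation,
E[X] = (1/3)·(36/5) + (1/3)·(36/5) + (1/3)·(43/4) = 503/60.

503/60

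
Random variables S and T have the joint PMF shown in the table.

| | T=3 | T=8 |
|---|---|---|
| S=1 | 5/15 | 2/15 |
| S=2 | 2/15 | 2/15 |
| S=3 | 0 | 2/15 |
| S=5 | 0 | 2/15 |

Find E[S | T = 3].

P(T = 3) = 7/15.
Σ S·P over the event = 1·(5/15) + 2·(2/15) = 3/5.
E[S | T = 3] = (3/5) / (7/15) = 9/7.

9/7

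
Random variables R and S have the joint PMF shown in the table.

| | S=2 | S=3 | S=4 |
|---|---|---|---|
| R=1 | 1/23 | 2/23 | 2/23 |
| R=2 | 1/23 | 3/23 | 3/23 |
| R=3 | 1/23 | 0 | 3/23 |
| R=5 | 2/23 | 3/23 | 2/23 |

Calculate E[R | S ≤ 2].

16/5

P(S ≤ 2) = 5/23.
Σ R·P over the event = 1·(1/23) + 2·(1/23) + 3·(1/23) + 5·(2/23) = 16/23.
E[R | S ≤ 2] = (16/23) / (5/23) = 16/5.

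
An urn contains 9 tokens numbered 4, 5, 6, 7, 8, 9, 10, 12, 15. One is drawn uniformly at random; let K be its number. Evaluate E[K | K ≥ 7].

P(K ≥ 7) = 2/3.
Σ over the event: 7·1/9 + 8·1/9 + 9·1/9 + 10·1/9 + 12·1/9 + 15·1/9 = 61/9.
E[K | K ≥ 7] = (61/9) / (2/3) = 61/6.

61/6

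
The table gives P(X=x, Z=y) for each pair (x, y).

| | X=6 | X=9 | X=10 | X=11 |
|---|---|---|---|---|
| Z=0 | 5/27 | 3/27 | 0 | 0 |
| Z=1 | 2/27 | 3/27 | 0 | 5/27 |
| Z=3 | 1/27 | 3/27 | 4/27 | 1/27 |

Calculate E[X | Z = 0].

57/8

P(Z = 0) = 8/27.
Σ X·P over the event = 6·(5/27) + 9·(3/27) = 19/9.
E[X | Z = 0] = (19/9) / (8/27) = 57/8.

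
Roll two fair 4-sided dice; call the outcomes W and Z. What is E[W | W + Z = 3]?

Outcomes with W + Z = 3: (1,2), (2,1), each with probability 1/16.
E[W | W + Z = 3] = (1 + 2) / 2 = 3/2.

3/2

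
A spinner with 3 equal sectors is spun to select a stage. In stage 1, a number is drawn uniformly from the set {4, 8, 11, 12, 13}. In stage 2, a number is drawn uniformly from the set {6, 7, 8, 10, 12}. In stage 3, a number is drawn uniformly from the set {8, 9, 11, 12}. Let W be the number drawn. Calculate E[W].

47/5

E[W | stage 1] = (4+8+11+12+13)/5 = 48/5.
E[W | stage 2] = (6+7+8+10+12)/5 = 43/5.
E[W | stage 3] = (8+9+11+12)/4 = 10.
E[W] = (1/3)·(48/5) + (1/3)·(43/5) + (1/3)·(10) = 47/5.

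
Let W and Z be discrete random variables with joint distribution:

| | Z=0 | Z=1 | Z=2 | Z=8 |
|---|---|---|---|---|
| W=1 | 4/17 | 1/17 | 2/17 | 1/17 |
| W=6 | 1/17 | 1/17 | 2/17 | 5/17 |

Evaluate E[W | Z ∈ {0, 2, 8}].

P(Z ∈ {0, 2, 8}) = 15/17.
Σ W·P over the event = 1·(4/17) + 1·(2/17) + 1·(1/17) + 6·(1/17) + 6·(2/17) + 6·(5/17) = 55/17.
E[W | Z ∈ {0, 2, 8}] = (55/17) / (15/17) = 11/3.

11/3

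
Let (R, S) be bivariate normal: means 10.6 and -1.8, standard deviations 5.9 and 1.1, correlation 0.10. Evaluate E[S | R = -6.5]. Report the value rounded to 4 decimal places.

-2.1188

For a bivariate normal, E[S | R=x] = μ_S + ρ·(σ_S/σ_R)·(x − μ_R).
E[S | R=-6.5] = -1.8 + (0.10)·(1.1/5.9)·(-6.5 − (10.6)) = -1.8 + (0.018644)·(-17.1) = -2.1188.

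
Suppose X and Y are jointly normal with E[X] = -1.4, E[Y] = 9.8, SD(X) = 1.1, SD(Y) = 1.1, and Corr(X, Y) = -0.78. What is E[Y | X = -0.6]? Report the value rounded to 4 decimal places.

E[Y | X=x] = μ_Y + ρ(σ_Y/σ_X)(x − μ_X) for jointly normal variables.
E[Y | X=-0.6] = 9.8 + (-0.78)·(1.1/1.1)·(-0.6 − (-1.4)) = 9.8 + (-0.78)·(0.8) = 9.1760.

9.1760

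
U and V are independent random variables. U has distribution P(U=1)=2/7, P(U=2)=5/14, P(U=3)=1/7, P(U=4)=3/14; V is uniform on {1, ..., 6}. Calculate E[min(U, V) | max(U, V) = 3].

26/15

P(max(U, V) = 3) = 5/28.
Summing min(U,V)·P(x,y) over outcomes with max(U, V) = 3 gives 13/42.
E[min(U, V) | max(U, V) = 3] = (13/42) / (5/28) = 26/15.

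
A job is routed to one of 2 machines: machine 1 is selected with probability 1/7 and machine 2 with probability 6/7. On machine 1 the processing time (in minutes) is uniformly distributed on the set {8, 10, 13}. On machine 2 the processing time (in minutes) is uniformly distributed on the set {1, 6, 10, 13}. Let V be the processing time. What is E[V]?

166/21

E[V | machine 1] = (8+10+13)/3 = 31/3.
E[V | machine 2] = (1+6+10+13)/4 = 15/2.
By the law of total expectation,
E[V] = (1/7)·(31/3) + (6/7)·(15/2) = 166/21.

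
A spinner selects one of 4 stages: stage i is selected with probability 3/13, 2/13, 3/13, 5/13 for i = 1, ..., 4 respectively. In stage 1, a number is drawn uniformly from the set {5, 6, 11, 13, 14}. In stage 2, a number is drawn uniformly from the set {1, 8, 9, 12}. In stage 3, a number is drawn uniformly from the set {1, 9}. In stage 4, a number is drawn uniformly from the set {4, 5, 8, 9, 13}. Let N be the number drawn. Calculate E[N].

492/65

E[N | stage 1] = (5+6+11+13+14)/5 = 49/5.
E[N | stage 2] = (1+8+9+12)/4 = 15/2.
E[N | stage 3] = (1+9)/2 = 5.
E[N | stage 4] = (4+5+8+9+13)/5 = 39/5.
E[N] = (3/13)·(49/5) + (2/13)·(15/2) + (3/13)·(5) + (5/13)·(39/5) = 492/65.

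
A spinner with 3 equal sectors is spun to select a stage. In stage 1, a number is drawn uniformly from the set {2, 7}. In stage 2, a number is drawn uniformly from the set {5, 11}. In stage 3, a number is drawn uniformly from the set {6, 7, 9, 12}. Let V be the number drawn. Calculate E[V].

E[V | stage 1] = (2+7)/2 = 9/2.
E[V | stage 2] = (5+11)/2 = 8.
E[V | stage 3] = (6+7+9+12)/4 = 17/2.
E[V] = (1/3)·(9/2) + (1/3)·(8) + (1/3)·(17/2) = 7.

7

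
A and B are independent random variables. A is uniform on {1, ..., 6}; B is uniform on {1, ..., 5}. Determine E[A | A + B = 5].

5/2

P(A + B = 5) = 2/15.
Summing A·P(x,y) over outcomes with A + B = 5 gives 1/3.
E[A | A + B = 5] = (1/3) / (2/15) = 5/2.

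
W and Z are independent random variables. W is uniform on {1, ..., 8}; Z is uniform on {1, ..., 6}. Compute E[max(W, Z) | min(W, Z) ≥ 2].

39/7

P(min(W, Z) ≥ 2) = 35/48.
Summing max(W,Z)·P(x,y) over outcomes with min(W, Z) ≥ 2 gives 65/16.
E[max(W, Z) | min(W, Z) ≥ 2] = (65/16) / (35/48) = 39/7.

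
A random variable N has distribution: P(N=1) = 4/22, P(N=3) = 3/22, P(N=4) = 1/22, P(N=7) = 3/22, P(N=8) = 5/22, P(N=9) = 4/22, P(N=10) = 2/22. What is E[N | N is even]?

8

P(N is even) = 4/11.
Σ over the event: 4·1/22 + 8·5/22 + 10·1/11 = 32/11.
E[N | N is even] = (32/11) / (4/11) = 8.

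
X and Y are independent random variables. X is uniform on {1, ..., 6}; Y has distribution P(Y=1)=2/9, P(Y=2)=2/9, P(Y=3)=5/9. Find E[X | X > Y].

151/33

P(X > Y) = 11/18.
Summing X·P(x,y) over outcomes with X > Y gives 151/54.
E[X | X > Y] = (151/54) / (11/18) = 151/33.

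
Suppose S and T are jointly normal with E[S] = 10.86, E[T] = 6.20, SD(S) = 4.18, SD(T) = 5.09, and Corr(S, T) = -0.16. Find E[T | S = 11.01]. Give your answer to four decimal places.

6.1708

For a bivariate normal, E[T | S=x] = μ_T + ρ·(σ_T/σ_S)·(x − μ_S).
E[T | S=11.01] = 6.20 + (-0.16)·(5.09/4.18)·(11.01 − (10.86)) = 6.20 + (-0.19483)·(0.15) = 6.1708.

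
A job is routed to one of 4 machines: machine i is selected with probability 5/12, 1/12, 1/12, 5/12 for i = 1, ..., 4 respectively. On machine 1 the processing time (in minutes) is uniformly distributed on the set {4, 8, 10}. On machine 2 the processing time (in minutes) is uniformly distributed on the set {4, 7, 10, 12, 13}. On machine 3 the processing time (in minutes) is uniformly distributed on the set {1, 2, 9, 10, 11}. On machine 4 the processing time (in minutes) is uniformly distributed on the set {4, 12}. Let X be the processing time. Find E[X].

1387/180

E[X | machine 1] = (4+8+10)/3 = 22/3.
E[X | machine 2] = (4+7+10+12+13)/5 = 46/5.
E[X | machine 3] = (1+2+9+10+11)/5 = 33/5.
E[X | machine 4] = (4+12)/2 = 8.
E[X] = (5/12)·(22/3) + (1/12)·(46/5) + (1/12)·(33/5) + (5/12)·(8) = 1387/180.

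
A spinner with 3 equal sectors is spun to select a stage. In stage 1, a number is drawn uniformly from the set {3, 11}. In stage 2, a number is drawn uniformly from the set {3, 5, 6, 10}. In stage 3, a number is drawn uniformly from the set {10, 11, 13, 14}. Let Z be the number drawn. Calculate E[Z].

E[Z | stage 1] = (3+11)/2 = 7.
E[Z | stage 2] = (3+5+6+10)/4 = 6.
E[Z | stage 3] = (10+11+13+14)/4 = 12.
By the law of total expectation,
E[Z] = (1/3)·(7) + (1/3)·(6) + (1/3)·(12) = 25/3.

25/3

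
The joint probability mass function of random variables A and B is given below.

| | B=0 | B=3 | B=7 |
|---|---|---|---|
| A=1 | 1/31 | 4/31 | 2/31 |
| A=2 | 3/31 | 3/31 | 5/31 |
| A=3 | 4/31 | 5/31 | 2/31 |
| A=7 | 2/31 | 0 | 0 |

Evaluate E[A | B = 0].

33/10

P(B = 0) = 10/31.
Summing A·P(A=x,B=y) over the conditioning event gives 33/31.
E[A | B = 0] = (33/31) / (10/31) = 33/10.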